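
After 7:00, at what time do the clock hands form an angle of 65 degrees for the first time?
At t minutes past 7:00, the hour hand is at 30 x 7 + 0.5t degrees and the minute hand is at 6t degrees.
The smaller angle between them is 65 degrees when |30H - 5.5t| = 65 or |30H - 5.5t| = 295.
With H = 7, solve 30 x 7 - 5.5t = +/- target for each target:
  t = (30 x 7 - 65) / 5.5 = 26.36
  t = (30 x 7 + 65) / 5.5 = 50
  t = (30 x 7 - 295) / 5.5 = -15.45 (outside (0, 60))
  t = (30 x 7 + 295) / 5.5 = 91.82 (outside (0, 60))
Valid solutions in (0, 60): {26.36, 50} minutes.
The first occurrence is t = 26.36 minutes.
The hands form a 65-degree angle at 26.36 minutes past 7:00.

Final answer: 26.36 minutes past 7:00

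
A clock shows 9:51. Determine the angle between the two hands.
Hour hand position: 9 x 30 + 51 x 0.5 = 295.5 degrees
Minute hand position: 51 x 6 = 306 degrees
Difference: |295.5 - 306| = 10.5 degrees
The angle between the hands is 10.5 degrees

Final answer: 10.5 degrees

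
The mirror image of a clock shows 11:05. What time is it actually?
Reflection across the vertical (12-6) axis maps a hand at angle A degrees to (360 - A) degrees, which sends a reading of T minutes past 12:00 to (720 - T) minutes past 12:00.
Mirror reads 11:05 = 665 minutes past 12:00.
Actual time: (720 - 665) mod 720 = 55 minutes = 12:55.

Final answer: 12:55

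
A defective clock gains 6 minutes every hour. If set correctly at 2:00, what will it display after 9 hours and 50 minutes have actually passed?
For every 60 true minutes, the faulty clock advances 60 + 6 = 66 minutes.
True elapsed: 9 hours and 50 minutes = 590 minutes.
Faulty clock advances: 590 x 66/60 = 649 minutes (drift: 59 minutes ahead).
Shown time: 2:00 + 649 minutes = 12:49.

Final answer: 12:49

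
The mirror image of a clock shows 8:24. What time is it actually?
Reflection across the vertical (12-6) axis maps a hand at angle A degrees to (360 - A) degrees, which sends a reading of T minutes past 12:00 to (720 - T) minutes past 12:00.
Mirror reads 8:24 = 504 minutes past 12:00.
Actual time: (720 - 504) mod 720 = 216 minutes = 3:36.

Final answer: 3:36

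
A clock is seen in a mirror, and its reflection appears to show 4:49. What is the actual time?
Reflection across the vertical (12-6) axis maps a hand at angle A degrees to (360 - A) degrees, which sends a reading of T minutes past 12:00 to (720 - T) minutes past 12:00.
Mirror reads 4:49 = 289 minutes past 12:00.
Actual time: (720 - 289) mod 720 = 431 minutes = 7:11.

Final answer: 7:11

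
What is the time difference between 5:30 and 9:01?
From 5:30 to 9:01:
(9 x 60 + 1) - (5 x 60 + 30) = 541 - 330 = 211 minutes
= 3 hours and 31 minutes

Final answer: 3 hours and 31 minutes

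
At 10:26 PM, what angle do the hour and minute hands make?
Hour hand position: 10 x 30 + 26 x 0.5 = 313 degrees
Minute hand position: 26 x 6 = 156 degrees
Difference: |313 - 156| = 157 degrees
The angle between the hands is 157 degrees

Final answer: 157 degrees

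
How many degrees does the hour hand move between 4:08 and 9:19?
The hour hand moves 0.5 degrees per minute.
Time elapsed: 9:19 - 4:08 = 311 minutes
Angular displacement: 311 x 0.5 = 155.5 degrees

Final answer: 155.5 degrees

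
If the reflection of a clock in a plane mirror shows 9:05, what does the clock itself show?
Reflection across the vertical (12-6) axis maps a hand at angle A degrees to (360 - A) degrees, which sends a reading of T minutes past 12:00 to (720 - T) minutes past 12:00.
Mirror reads 9:05 = 545 minutes past 12:00.
Actual time: (720 - 545) mod 720 = 175 minutes = 2:55.

Final answer: 2:55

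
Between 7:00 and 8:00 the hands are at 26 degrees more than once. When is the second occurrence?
At t minutes past 7:00, the hour hand is at 30 x 7 + 0.5t degrees and the minute hand is at 6t degrees.
The smaller angle between them is 26 degrees when |30H - 5.5t| = 26 or |30H - 5.5t| = 334.
With H = 7, solve 30 x 7 - 5.5t = +/- target for each target:
  t = (30 x 7 - 26) / 5.5 = 33.45
  t = (30 x 7 + 26) / 5.5 = 42.91
  t = (30 x 7 - 334) / 5.5 = -22.55 (outside (0, 60))
  t = (30 x 7 + 334) / 5.5 = 98.91 (outside (0, 60))
Valid solutions in (0, 60): {33.45, 42.91} minutes.
The second occurrence is t = 42.91 minutes.
The hands form a 26-degree angle at 42.91 minutes past 7:00.

Final answer: 42.91 minutes past 7:00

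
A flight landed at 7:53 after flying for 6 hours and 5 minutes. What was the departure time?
Starting time: 7:53 = 473 total minutes past 12:00
Subtracting: 6 hours and 5 minutes = 365 minutes
473 - 365 = 108 minutes
= 1 hour and 48 minutes past 12:00 = 1:48

Final answer: 1:48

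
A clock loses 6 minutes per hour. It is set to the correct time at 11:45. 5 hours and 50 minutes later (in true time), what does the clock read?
For every 60 true minutes, the faulty clock advances 60 - 6 = 54 minutes.
True elapsed: 5 hours and 50 minutes = 350 minutes.
Faulty clock advances: 350 x 54/60 = 315 minutes (drift: 35 minutes behind).
Shown time: 11:45 + 315 minutes = 5:00.

Final answer: 5:00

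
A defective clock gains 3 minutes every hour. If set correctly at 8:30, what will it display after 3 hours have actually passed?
For every 60 true minutes, the faulty clock advances 60 + 3 = 63 minutes.
True elapsed: 3 hours = 180 minutes.
Faulty clock advances: 180 x 63/60 = 189 minutes (drift: 9 minutes ahead).
Shown time: 8:30 + 189 minutes = 11:39.

Final answer: 11:39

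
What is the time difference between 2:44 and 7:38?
From 2:44 to 7:38:
(7 x 60 + 38) - (2 x 60 + 44) = 458 - 164 = 294 minutes
= 4 hours and 54 minutes

Final answer: 4 hours and 54 minutes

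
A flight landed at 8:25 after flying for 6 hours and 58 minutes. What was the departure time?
Starting time: 8:25 = 505 total minutes past 12:00
Subtracting: 6 hours and 58 minutes = 418 minutes
505 - 418 = 87 minutes
= 1 hour and 27 minutes past 12:00 = 1:27

Final answer: 1:27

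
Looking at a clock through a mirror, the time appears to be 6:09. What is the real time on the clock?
Reflection across the vertical (12-6) axis maps a hand at angle A degrees to (360 - A) degrees, which sends a reading of T minutes past 12:00 to (720 - T) minutes past 12:00.
Mirror reads 6:09 = 369 minutes past 12:00.
Actual time: (720 - 369) mod 720 = 351 minutes = 5:51.

Final answer: 5:51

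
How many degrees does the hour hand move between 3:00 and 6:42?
The hour hand moves 0.5 degrees per minute.
Time elapsed: 6:42 - 3:00 = 222 minutes
Angular displacement: 222 x 0.5 = 111 degrees

Final answer: 111 degrees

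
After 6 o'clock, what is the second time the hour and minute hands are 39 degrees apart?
At t minutes past 6:00, the hour hand is at 30 x 6 + 0.5t degrees and the minute hand is at 6t degrees.
The smaller angle between them is 39 degrees when |30H - 5.5t| = 39 or |30H - 5.5t| = 321.
With H = 6, solve 30 x 6 - 5.5t = +/- target for each target:
  t = (30 x 6 - 39) / 5.5 = 25.64
  t = (30 x 6 + 39) / 5.5 = 39.82
  t = (30 x 6 - 321) / 5.5 = -25.64 (outside (0, 60))
  t = (30 x 6 + 321) / 5.5 = 91.09 (outside (0, 60))
Valid solutions in (0, 60): {25.64, 39.82} minutes.
The second occurrence is t = 39.82 minutes.
The hands form a 39-degree angle at 39.82 minutes past 6:00.

Final answer: 39.82 minutes past 6:00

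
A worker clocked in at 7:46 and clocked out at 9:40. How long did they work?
From 7:46 to 9:40:
(9 x 60 + 40) - (7 x 60 + 46) = 580 - 466 = 114 minutes
= 1 hour and 54 minutes

Final answer: 1 hour and 54 minutes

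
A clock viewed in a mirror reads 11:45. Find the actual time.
Reflection across the vertical (12-6) axis maps a hand at angle A degrees to (360 - A) degrees, which sends a reading of T minutes past 12:00 to (720 - T) minutes past 12:00.
Mirror reads 11:45 = 705 minutes past 12:00.
Actual time: (720 - 705) mod 720 = 15 minutes = 12:15.

Final answer: 12:15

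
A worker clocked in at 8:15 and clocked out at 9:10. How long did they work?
From 8:15 to 9:10:
(9 x 60 + 10) - (8 x 60 + 15) = 550 - 495 = 55 minutes
= 55 minutes

Final answer: 55 minutes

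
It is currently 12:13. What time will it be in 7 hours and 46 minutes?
Starting time: 12:13
Adding 46 minutes to 13 minutes: 13 + 46 = 59 minutes
Adding 7 hours: 12 + 7 = 19 - 12 = 7
Final time: 7:59

Final answer: 7:59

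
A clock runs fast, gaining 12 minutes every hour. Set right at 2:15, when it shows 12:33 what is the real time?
For every 60 true minutes, the faulty clock advances 72 minutes, so 1 faulty-clock minute corresponds to 60/72 true minutes.
From 2:15 to 12:33 on the faulty dial is 618 minutes.
True elapsed: 618 x 60/72 = 515 minutes = 8 hours and 35 minutes.
True time: 2:15 + 8 hours and 35 minutes = 10:50.

Final answer: 10:50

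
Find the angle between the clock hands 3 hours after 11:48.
First find the time 3 hours after 11:48.
Total minutes: 11 x 60 + 48 + 3 x 60 + 0 = 888.
888 mod 720 = 168 minutes = 2:48.
Now compute the angle at 2:48:
Hour hand: 2 x 30 + 48 x 0.5 = 84 degrees
Minute hand: 48 x 6 = 288 degrees
Difference: |84 - 288| = 204 degrees
Smaller angle: 360 - 204 = 156 degrees

Final answer: 156 degrees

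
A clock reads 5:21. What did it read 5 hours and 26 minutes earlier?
Starting time: 5:21 = 321 total minutes past 12:00
Subtracting: 5 hours and 26 minutes = 326 minutes
321 - 326 = -5 (negative, add 12 hours = 720) = 715 minutes
= 11 hours and 55 minutes past 12:00 = 11:55

Final answer: 11:55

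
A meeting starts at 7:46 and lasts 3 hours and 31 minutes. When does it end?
Starting time: 7:46
Adding 31 minutes to 46 minutes: 46 + 31 = 77 minutes = 1 hour and 17 minutes
Adding 3 hours: 7 + 3 + 1 (carry) = 11
Final time: 11:17

Final answer: 11:17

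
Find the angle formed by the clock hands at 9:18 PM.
Hour hand position: 9 x 30 + 18 x 0.5 = 279 degrees
Minute hand position: 18 x 6 = 108 degrees
Difference: |279 - 108| = 171 degrees
The angle between the hands is 171 degrees

Final answer: 171 degrees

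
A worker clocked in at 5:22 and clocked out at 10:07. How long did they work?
From 5:22 to 10:07:
(10 x 60 + 7) - (5 x 60 + 22) = 607 - 322 = 285 minutes
= 4 hours and 45 minutes

Final answer: 4 hours and 45 minutes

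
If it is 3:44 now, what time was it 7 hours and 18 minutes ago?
Starting time: 3:44 = 224 total minutes past 12:00
Subtracting: 7 hours and 18 minutes = 438 minutes
224 - 438 = -214 (negative, add 12 hours = 720) = 506 minutes
= 8 hours and 26 minutes past 12:00 = 8:26

Final answer: 8:26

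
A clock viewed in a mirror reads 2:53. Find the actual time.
Reflection across the vertical (12-6) axis maps a hand at angle A degrees to (360 - A) degrees, which sends a reading of T minutes past 12:00 to (720 - T) minutes past 12:00.
Mirror reads 2:53 = 173 minutes past 12:00.
Actual time: (720 - 173) mod 720 = 547 minutes = 9:07.

Final answer: 9:07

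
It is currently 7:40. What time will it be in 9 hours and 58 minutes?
Starting time: 7:40
Adding 58 minutes to 40 minutes: 40 + 58 = 98 minutes = 1 hour and 38 minutes
Adding 9 hours: 7 + 9 + 1 (carry) = 17 - 12 = 5
Final time: 5:38

Final answer: 5:38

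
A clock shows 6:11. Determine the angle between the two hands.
Hour hand position: 6 x 30 + 11 x 0.5 = 185.5 degrees
Minute hand position: 11 x 6 = 66 degrees
Difference: |185.5 - 66| = 119.5 degrees
The angle between the hands is 119.5 degrees

Final answer: 119.5 degrees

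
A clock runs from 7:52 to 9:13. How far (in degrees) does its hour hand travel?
The hour hand moves 0.5 degrees per minute.
Time elapsed: 9:13 - 7:52 = 81 minutes
Angular displacement: 81 x 0.5 = 40.5 degrees

Final answer: 40.5 degrees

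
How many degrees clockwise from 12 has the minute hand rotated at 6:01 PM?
The minute hand moves 6 degrees per minute.
At 6:01: 1 x 6 = 6 degrees

Final answer: 6 degrees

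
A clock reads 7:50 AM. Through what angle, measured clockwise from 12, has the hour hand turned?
The hour hand moves 30 degrees per hour and 0.5 degrees per minute.
At 7:50: (7) x 30 + 50 x 0.5 = 210 + 25 = 235 degrees

Final answer: 235 degrees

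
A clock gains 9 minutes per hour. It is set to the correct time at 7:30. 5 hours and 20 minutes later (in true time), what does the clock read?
For every 60 true minutes, the faulty clock advances 60 + 9 = 69 minutes.
True elapsed: 5 hours and 20 minutes = 320 minutes.
Faulty clock advances: 320 x 69/60 = 368 minutes (drift: 48 minutes ahead).
Shown time: 7:30 + 368 minutes = 1:38.

Final answer: 1:38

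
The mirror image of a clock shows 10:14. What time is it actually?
Reflection across the vertical (12-6) axis maps a hand at angle A degrees to (360 - A) degrees, which sends a reading of T minutes past 12:00 to (720 - T) minutes past 12:00.
Mirror reads 10:14 = 614 minutes past 12:00.
Actual time: (720 - 614) mod 720 = 106 minutes = 1:46.

Final answer: 1:46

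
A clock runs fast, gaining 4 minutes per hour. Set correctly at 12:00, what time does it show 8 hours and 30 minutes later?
For every 60 true minutes, the faulty clock advances 60 + 4 = 64 minutes.
True elapsed: 8 hours and 30 minutes = 510 minutes.
Faulty clock advances: 510 x 64/60 = 544 minutes (drift: 34 minutes ahead).
Shown time: 12:00 + 544 minutes = 9:04.

Final answer: 9:04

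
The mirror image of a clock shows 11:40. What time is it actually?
Reflection across the vertical (12-6) axis maps a hand at angle A degrees to (360 - A) degrees, which sends a reading of T minutes past 12:00 to (720 - T) minutes past 12:00.
Mirror reads 11:40 = 700 minutes past 12:00.
Actual time: (720 - 700) mod 720 = 20 minutes = 12:20.

Final answer: 12:20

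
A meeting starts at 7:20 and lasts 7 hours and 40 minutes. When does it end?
Starting time: 7:20
Adding 40 minutes to 20 minutes: 20 + 40 = 60 minutes = 1 hour
Adding 7 hours: 7 + 7 + 1 (carry) = 15 - 12 = 3
Final time: 3:00

Final answer: 3:00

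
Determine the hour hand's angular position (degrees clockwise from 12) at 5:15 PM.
The hour hand moves 30 degrees per hour and 0.5 degrees per minute.
At 5:15: (5) x 30 + 15 x 0.5 = 150 + 7.5 = 157.5 degrees

Final answer: 157.5 degrees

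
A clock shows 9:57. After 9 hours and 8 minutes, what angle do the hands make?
First find the time 9 hours and 8 minutes after 9:57.
Total minutes: 9 x 60 + 57 + 9 x 60 + 8 = 1145.
1145 mod 720 = 425 minutes = 7:05.
Now compute the angle at 7:05:
Hour hand: 7 x 30 + 5 x 0.5 = 212.5 degrees
Minute hand: 5 x 6 = 30 degrees
Difference: |212.5 - 30| = 182.5 degrees
Smaller angle: 360 - 182.5 = 177.5 degrees

Final answer: 177.5 degrees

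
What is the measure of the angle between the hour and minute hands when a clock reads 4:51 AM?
Hour hand position: 4 x 30 + 51 x 0.5 = 145.5 degrees
Minute hand position: 51 x 6 = 306 degrees
Difference: |145.5 - 306| = 160.5 degrees
The angle between the hands is 160.5 degrees

Final answer: 160.5 degrees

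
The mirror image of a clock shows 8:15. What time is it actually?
Reflection across the vertical (12-6) axis maps a hand at angle A degrees to (360 - A) degrees, which sends a reading of T minutes past 12:00 to (720 - T) minutes past 12:00.
Mirror reads 8:15 = 495 minutes past 12:00.
Actual time: (720 - 495) mod 720 = 225 minutes = 3:45.

Final answer: 3:45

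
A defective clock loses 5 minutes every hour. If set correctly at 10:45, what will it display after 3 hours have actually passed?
For every 60 true minutes, the faulty clock advances 60 - 5 = 55 minutes.
True elapsed: 3 hours = 180 minutes.
Faulty clock advances: 180 x 55/60 = 165 minutes (drift: 15 minutes behind).
Shown time: 10:45 + 165 minutes = 1:30.

Final answer: 1:30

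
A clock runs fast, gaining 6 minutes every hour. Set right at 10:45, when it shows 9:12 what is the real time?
For every 60 true minutes, the faulty clock advances 66 minutes, so 1 faulty-clock minute corresponds to 60/66 true minutes.
From 10:45 to 9:12 on the faulty dial is 627 minutes.
True elapsed: 627 x 60/66 = 570 minutes = 9 hours and 30 minutes.
True time: 10:45 + 9 hours and 30 minutes = 8:15.

Final answer: 8:15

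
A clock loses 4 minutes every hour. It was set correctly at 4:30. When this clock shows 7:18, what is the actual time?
For every 60 true minutes, the faulty clock advances 56 minutes, so 1 faulty-clock minute corresponds to 60/56 true minutes.
From 4:30 to 7:18 on the faulty dial is 168 minutes.
True elapsed: 168 x 60/56 = 180 minutes = 3 hours.
True time: 4:30 + 3 hours = 7:30.

Final answer: 7:30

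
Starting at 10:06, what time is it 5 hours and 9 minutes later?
Starting time: 10:06
Adding 9 minutes to 6 minutes: 6 + 9 = 15 minutes
Adding 5 hours: 10 + 5 = 15 - 12 = 3
Final time: 3:15

Final answer: 3:15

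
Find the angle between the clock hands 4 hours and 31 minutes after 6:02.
First find the time 4 hours and 31 minutes after 6:02.
Total minutes: 6 x 60 + 2 + 4 x 60 + 31 = 633.
633 mod 720 = 633 minutes = 10:33.
Now compute the angle at 10:33:
Hour hand: 10 x 30 + 33 x 0.5 = 316.5 degrees
Minute hand: 33 x 6 = 198 degrees
Difference: |316.5 - 198| = 118.5 degrees
The angle is 118.5 degrees

Final answer: 118.5 degrees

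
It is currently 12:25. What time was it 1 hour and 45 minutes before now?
Starting time: 12:25 = 25 total minutes past 12:00
Subtracting: 1 hour and 45 minutes = 105 minutes
25 - 105 = -80 (negative, add 12 hours = 720) = 640 minutes
= 10 hours and 40 minutes past 12:00 = 10:40

Final answer: 10:40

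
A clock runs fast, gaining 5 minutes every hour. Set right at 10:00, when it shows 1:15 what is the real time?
For every 60 true minutes, the faulty clock advances 65 minutes, so 1 faulty-clock minute corresponds to 60/65 true minutes.
From 10:00 to 1:15 on the faulty dial is 195 minutes.
True elapsed: 195 x 60/65 = 180 minutes = 3 hours.
True time: 10:00 + 3 hours = 1:00.

Final answer: 1:00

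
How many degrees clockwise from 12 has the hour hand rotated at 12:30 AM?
The hour hand moves 30 degrees per hour and 0.5 degrees per minute.
At 12:30: (0) x 30 + 30 x 0.5 = 0 + 15 = 15 degrees

Final answer: 15 degrees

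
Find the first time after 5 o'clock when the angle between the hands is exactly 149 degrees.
At t minutes past 5:00, the hour hand is at 30 x 5 + 0.5t degrees and the minute hand is at 6t degrees.
The smaller angle between them is 149 degrees when |30H - 5.5t| = 149 or |30H - 5.5t| = 211.
With H = 5, solve 30 x 5 - 5.5t = +/- target for each target:
  t = (30 x 5 - 149) / 5.5 = 0.18
  t = (30 x 5 + 149) / 5.5 = 54.36
  t = (30 x 5 - 211) / 5.5 = -11.09 (outside (0, 60))
  t = (30 x 5 + 211) / 5.5 = 65.64 (outside (0, 60))
Valid solutions in (0, 60): {0.18, 54.36} minutes.
The first occurrence is t = 0.18 minutes.
The hands form a 149-degree angle at 0.18 minutes past 5:00.

Final answer: 0.18 minutes past 5:00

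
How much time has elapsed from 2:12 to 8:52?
From 2:12 to 8:52:
(8 x 60 + 52) - (2 x 60 + 12) = 532 - 132 = 400 minutes
= 6 hours and 40 minutes

Final answer: 6 hours and 40 minutes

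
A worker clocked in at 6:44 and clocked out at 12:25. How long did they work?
From 6:44 to 12:25:
(12 x 60 + 25) - (6 x 60 + 44) = 745 - 404 = 341 minutes
= 5 hours and 41 minutes

Final answer: 5 hours and 41 minutes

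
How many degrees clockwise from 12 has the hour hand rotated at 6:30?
The hour hand moves 30 degrees per hour and 0.5 degrees per minute.
At 6:30: (6) x 30 + 30 x 0.5 = 180 + 15 = 195 degrees

Final answer: 195 degrees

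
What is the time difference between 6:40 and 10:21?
From 6:40 to 10:21:
(10 x 60 + 21) - (6 x 60 + 40) = 621 - 400 = 221 minutes
= 3 hours and 41 minutes

Final answer: 3 hours and 41 minutes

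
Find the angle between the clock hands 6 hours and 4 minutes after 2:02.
First find the time 6 hours and 4 minutes after 2:02.
Total minutes: 2 x 60 + 2 + 6 x 60 + 4 = 486.
486 mod 720 = 486 minutes = 8:06.
Now compute the angle at 8:06:
Hour hand: 8 x 30 + 6 x 0.5 = 243 degrees
Minute hand: 6 x 6 = 36 degrees
Difference: |243 - 36| = 207 degrees
Smaller angle: 360 - 207 = 153 degrees

Final answer: 153 degrees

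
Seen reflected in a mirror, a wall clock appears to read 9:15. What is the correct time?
Reflection across the vertical (12-6) axis maps a hand at angle A degrees to (360 - A) degrees, which sends a reading of T minutes past 12:00 to (720 - T) minutes past 12:00.
Mirror reads 9:15 = 555 minutes past 12:00.
Actual time: (720 - 555) mod 720 = 165 minutes = 2:45.

Final answer: 2:45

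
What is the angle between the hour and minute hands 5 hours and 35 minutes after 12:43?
First find the time 5 hours and 35 minutes after 12:43.
Total minutes: 12 x 60 + 43 + 5 x 60 + 35 = 1098.
1098 mod 720 = 378 minutes = 6:18.
Now compute the angle at 6:18:
Hour hand: 6 x 30 + 18 x 0.5 = 189 degrees
Minute hand: 18 x 6 = 108 degrees
Difference: |189 - 108| = 81 degrees
The angle is 81 degrees

Final answer: 81 degrees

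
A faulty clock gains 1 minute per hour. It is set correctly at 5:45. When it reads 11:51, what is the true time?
For every 60 true minutes, the faulty clock advances 61 minutes, so 1 faulty-clock minute corresponds to 60/61 true minutes.
From 5:45 to 11:51 on the faulty dial is 366 minutes.
True elapsed: 366 x 60/61 = 360 minutes = 6 hours.
True time: 5:45 + 6 hours = 11:45.

Final answer: 11:45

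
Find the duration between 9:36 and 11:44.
From 9:36 to 11:44:
(11 x 60 + 44) - (9 x 60 + 36) = 704 - 576 = 128 minutes
= 2 hours and 8 minutes

Final answer: 2 hours and 8 minutes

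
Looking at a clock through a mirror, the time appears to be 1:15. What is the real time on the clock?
Reflection across the vertical (12-6) axis maps a hand at angle A degrees to (360 - A) degrees, which sends a reading of T minutes past 12:00 to (720 - T) minutes past 12:00.
Mirror reads 1:15 = 75 minutes past 12:00.
Actual time: (720 - 75) mod 720 = 645 minutes = 10:45.

Final answer: 10:45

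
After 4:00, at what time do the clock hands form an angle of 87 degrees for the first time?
At t minutes past 4:00, the hour hand is at 30 x 4 + 0.5t degrees and the minute hand is at 6t degrees.
The smaller angle between them is 87 degrees when |30H - 5.5t| = 87 or |30H - 5.5t| = 273.
With H = 4, solve 30 x 4 - 5.5t = +/- target for each target:
  t = (30 x 4 - 87) / 5.5 = 6
  t = (30 x 4 + 87) / 5.5 = 37.64
  t = (30 x 4 - 273) / 5.5 = -27.82 (outside (0, 60))
  t = (30 x 4 + 273) / 5.5 = 71.45 (outside (0, 60))
Valid solutions in (0, 60): {6, 37.64} minutes.
The first occurrence is t = 6 minutes.
The hands form a 87-degree angle at 6 minutes past 4:00.

Final answer: 6 minutes past 4:00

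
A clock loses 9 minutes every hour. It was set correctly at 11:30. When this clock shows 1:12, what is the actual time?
For every 60 true minutes, the faulty clock advances 51 minutes, so 1 faulty-clock minute corresponds to 60/51 true minutes.
From 11:30 to 1:12 on the faulty dial is 102 minutes.
True elapsed: 102 x 60/51 = 120 minutes = 2 hours.
True time: 11:30 + 2 hours = 1:30.

Final answer: 1:30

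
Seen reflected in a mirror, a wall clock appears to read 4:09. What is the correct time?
Reflection across the vertical (12-6) axis maps a hand at angle A degrees to (360 - A) degrees, which sends a reading of T minutes past 12:00 to (720 - T) minutes past 12:00.
Mirror reads 4:09 = 249 minutes past 12:00.
Actual time: (720 - 249) mod 720 = 471 minutes = 7:51.

Final answer: 7:51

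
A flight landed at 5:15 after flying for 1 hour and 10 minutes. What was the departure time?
Starting time: 5:15 = 315 total minutes past 12:00
Subtracting: 1 hour and 10 minutes = 70 minutes
315 - 70 = 245 minutes
= 4 hours and 5 minutes past 12:00 = 4:05

Final answer: 4:05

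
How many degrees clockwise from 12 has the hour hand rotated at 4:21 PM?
The hour hand moves 30 degrees per hour and 0.5 degrees per minute.
At 4:21: (4) x 30 + 21 x 0.5 = 120 + 10.5 = 130.5 degrees

Final answer: 130.5 degrees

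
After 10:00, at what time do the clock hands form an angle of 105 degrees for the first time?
At t minutes past 10:00, the hour hand is at 30 x 10 + 0.5t degrees and the minute hand is at 6t degrees.
The smaller angle between them is 105 degrees when |30H - 5.5t| = 105 or |30H - 5.5t| = 255.
With H = 10, solve 30 x 10 - 5.5t = +/- target for each target:
  t = (30 x 10 - 105) / 5.5 = 35.45
  t = (30 x 10 + 105) / 5.5 = 73.64 (outside (0, 60))
  t = (30 x 10 - 255) / 5.5 = 8.18
  t = (30 x 10 + 255) / 5.5 = 100.91 (outside (0, 60))
Valid solutions in (0, 60): {8.18, 35.45} minutes.
The first occurrence is t = 8.18 minutes.
The hands form a 105-degree angle at 8.18 minutes past 10:00.

Final answer: 8.18 minutes past 10:00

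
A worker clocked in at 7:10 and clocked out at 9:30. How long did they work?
From 7:10 to 9:30:
(9 x 60 + 30) - (7 x 60 + 10) = 570 - 430 = 140 minutes
= 2 hours and 20 minutes

Final answer: 2 hours and 20 minutes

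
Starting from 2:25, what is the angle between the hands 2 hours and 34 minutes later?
First find the time 2 hours and 34 minutes after 2:25.
Total minutes: 2 x 60 + 25 + 2 x 60 + 34 = 299.
299 mod 720 = 299 minutes = 4:59.
Now compute the angle at 4:59:
Hour hand: 4 x 30 + 59 x 0.5 = 149.5 degrees
Minute hand: 59 x 6 = 354 degrees
Difference: |149.5 - 354| = 204.5 degrees
Smaller angle: 360 - 204.5 = 155.5 degrees

Final answer: 155.5 degrees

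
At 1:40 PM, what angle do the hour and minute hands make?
Hour hand position: 1 x 30 + 40 x 0.5 = 50 degrees
Minute hand position: 40 x 6 = 240 degrees
Difference: |50 - 240| = 190 degrees
Since 190 > 180, the smaller angle is 360 - 190 = 170 degrees

Final answer: 170 degrees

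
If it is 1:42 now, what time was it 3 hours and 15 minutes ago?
Starting time: 1:42 = 102 total minutes past 12:00
Subtracting: 3 hours and 15 minutes = 195 minutes
102 - 195 = -93 (negative, add 12 hours = 720) = 627 minutes
= 10 hours and 27 minutes past 12:00 = 10:27

Final answer: 10:27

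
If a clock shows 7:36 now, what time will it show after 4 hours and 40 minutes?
Starting time: 7:36
Adding 40 minutes to 36 minutes: 36 + 40 = 76 minutes = 1 hour and 16 minutes
Adding 4 hours: 7 + 4 + 1 (carry) = 12
Final time: 12:16

Final answer: 12:16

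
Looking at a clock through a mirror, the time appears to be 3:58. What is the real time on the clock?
Reflection across the vertical (12-6) axis maps a hand at angle A degrees to (360 - A) degrees, which sends a reading of T minutes past 12:00 to (720 - T) minutes past 12:00.
Mirror reads 3:58 = 238 minutes past 12:00.
Actual time: (720 - 238) mod 720 = 482 minutes = 8:02.

Final answer: 8:02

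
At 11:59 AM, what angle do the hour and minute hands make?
Hour hand position: 11 x 30 + 59 x 0.5 = 359.5 degrees
Minute hand position: 59 x 6 = 354 degrees
Difference: |359.5 - 354| = 5.5 degrees
The angle between the hands is 5.5 degrees

Final answer: 5.5 degrees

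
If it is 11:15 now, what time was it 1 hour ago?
Starting time: 11:15 = 675 total minutes past 12:00
Subtracting: 1 hour = 60 minutes
675 - 60 = 615 minutes
= 10 hours and 15 minutes past 12:00 = 10:15

Final answer: 10:15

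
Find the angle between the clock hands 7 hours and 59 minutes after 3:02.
First find the time 7 hours and 59 minutes after 3:02.
Total minutes: 3 x 60 + 2 + 7 x 60 + 59 = 661.
661 mod 720 = 661 minutes = 11:01.
Now compute the angle at 11:01:
Hour hand: 11 x 30 + 1 x 0.5 = 330.5 degrees
Minute hand: 1 x 6 = 6 degrees
Difference: |330.5 - 6| = 324.5 degrees
Smaller angle: 360 - 324.5 = 35.5 degrees

Final answer: 35.5 degrees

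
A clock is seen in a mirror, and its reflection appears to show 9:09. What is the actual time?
Reflection across the vertical (12-6) axis maps a hand at angle A degrees to (360 - A) degrees, which sends a reading of T minutes past 12:00 to (720 - T) minutes past 12:00.
Mirror reads 9:09 = 549 minutes past 12:00.
Actual time: (720 - 549) mod 720 = 171 minutes = 2:51.

Final answer: 2:51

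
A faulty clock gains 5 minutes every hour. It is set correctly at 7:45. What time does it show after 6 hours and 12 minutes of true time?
For every 60 true minutes, the faulty clock advances 60 + 5 = 65 minutes.
True elapsed: 6 hours and 12 minutes = 372 minutes.
Faulty clock advances: 372 x 65/60 = 403 minutes (drift: 31 minutes ahead).
Shown time: 7:45 + 403 minutes = 2:28.

Final answer: 2:28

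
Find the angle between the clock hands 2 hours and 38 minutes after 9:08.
First find the time 2 hours and 38 minutes after 9:08.
Total minutes: 9 x 60 + 8 + 2 x 60 + 38 = 706.
706 mod 720 = 706 minutes = 11:46.
Now compute the angle at 11:46:
Hour hand: 11 x 30 + 46 x 0.5 = 353 degrees
Minute hand: 46 x 6 = 276 degrees
Difference: |353 - 276| = 77 degrees
The angle is 77 degrees

Final answer: 77 degrees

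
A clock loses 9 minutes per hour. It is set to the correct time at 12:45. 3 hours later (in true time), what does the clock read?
For every 60 true minutes, the faulty clock advances 60 - 9 = 51 minutes.
True elapsed: 3 hours = 180 minutes.
Faulty clock advances: 180 x 51/60 = 153 minutes (drift: 27 minutes behind).
Shown time: 12:45 + 153 minutes = 3:18.

Final answer: 3:18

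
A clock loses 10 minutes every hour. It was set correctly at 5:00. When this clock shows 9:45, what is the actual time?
For every 60 true minutes, the faulty clock advances 50 minutes, so 1 faulty-clock minute corresponds to 60/50 true minutes.
From 5:00 to 9:45 on the faulty dial is 285 minutes.
True elapsed: 285 x 60/50 = 342 minutes = 5 hours and 42 minutes.
True time: 5:00 + 5 hours and 42 minutes = 10:42.

Final answer: 10:42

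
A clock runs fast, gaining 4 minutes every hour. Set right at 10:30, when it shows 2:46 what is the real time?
For every 60 true minutes, the faulty clock advances 64 minutes, so 1 faulty-clock minute corresponds to 60/64 true minutes.
From 10:30 to 2:46 on the faulty dial is 256 minutes.
True elapsed: 256 x 60/64 = 240 minutes = 4 hours.
True time: 10:30 + 4 hours = 2:30.

Final answer: 2:30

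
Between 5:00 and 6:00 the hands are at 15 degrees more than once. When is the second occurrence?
At t minutes past 5:00, the hour hand is at 30 x 5 + 0.5t degrees and the minute hand is at 6t degrees.
The smaller angle between them is 15 degrees when |30H - 5.5t| = 15 or |30H - 5.5t| = 345.
With H = 5, solve 30 x 5 - 5.5t = +/- target for each target:
  t = (30 x 5 - 15) / 5.5 = 24.55
  t = (30 x 5 + 15) / 5.5 = 30
  t = (30 x 5 - 345) / 5.5 = -35.45 (outside (0, 60))
  t = (30 x 5 + 345) / 5.5 = 90 (outside (0, 60))
Valid solutions in (0, 60): {24.55, 30} minutes.
The second occurrence is t = 30 minutes.
The hands form a 15-degree angle at 30 minutes past 5:00.

Final answer: 30 minutes past 5:00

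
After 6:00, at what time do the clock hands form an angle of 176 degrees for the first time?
At t minutes past 6:00, the hour hand is at 30 x 6 + 0.5t degrees and the minute hand is at 6t degrees.
The smaller angle between them is 176 degrees when |30H - 5.5t| = 176 or |30H - 5.5t| = 184.
With H = 6, solve 30 x 6 - 5.5t = +/- target for each target:
  t = (30 x 6 - 176) / 5.5 = 0.73
  t = (30 x 6 + 176) / 5.5 = 64.73 (outside (0, 60))
  t = (30 x 6 - 184) / 5.5 = -0.73 (outside (0, 60))
  t = (30 x 6 + 184) / 5.5 = 66.18 (outside (0, 60))
Valid solutions in (0, 60): {0.73} minutes.
The first occurrence is t = 0.73 minutes.
The hands form a 176-degree angle at 0.73 minutes past 6:00.

Final answer: 0.73 minutes past 6:00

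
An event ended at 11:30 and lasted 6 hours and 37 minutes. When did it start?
Starting time: 11:30 = 690 total minutes past 12:00
Subtracting: 6 hours and 37 minutes = 397 minutes
690 - 397 = 293 minutes
= 4 hours and 53 minutes past 12:00 = 4:53

Final answer: 4:53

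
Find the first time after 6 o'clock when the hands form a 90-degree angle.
At t minutes past 6:00, the hour hand is at 30 x 6 + 0.5t degrees and the minute hand is at 6t degrees.
The smaller angle between them is 90 degrees when |30H - 5.5t| = 90 or |30H - 5.5t| = 270.
With H = 6, solve 30 x 6 - 5.5t = +/- target for each target:
  t = (30 x 6 - 90) / 5.5 = 16.36
  t = (30 x 6 + 90) / 5.5 = 49.09
  t = (30 x 6 - 270) / 5.5 = -16.36 (outside (0, 60))
  t = (30 x 6 + 270) / 5.5 = 81.82 (outside (0, 60))
Valid solutions in (0, 60): {16.36, 49.09} minutes.
First occurrence: t = 16.36 minutes.
The hands are at right angles at 16.36 minutes past 6:00.

Final answer: 16.36 minutes past 6:00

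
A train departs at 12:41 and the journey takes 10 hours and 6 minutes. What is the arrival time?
Starting time: 12:41
Adding 6 minutes to 41 minutes: 41 + 6 = 47 minutes
Adding 10 hours: 12 + 10 = 22 - 12 = 10
Final time: 10:47

Final answer: 10:47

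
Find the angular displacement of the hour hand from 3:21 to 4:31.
The hour hand moves 0.5 degrees per minute.
Time elapsed: 4:31 - 3:21 = 70 minutes
Angular displacement: 70 x 0.5 = 35 degrees

Final answer: 35 degrees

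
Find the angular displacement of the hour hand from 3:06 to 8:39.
The hour hand moves 0.5 degrees per minute.
Time elapsed: 8:39 - 3:06 = 333 minutes
Angular displacement: 333 x 0.5 = 166.5 degrees

Final answer: 166.5 degrees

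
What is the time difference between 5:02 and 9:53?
From 5:02 to 9:53:
(9 x 60 + 53) - (5 x 60 + 2) = 593 - 302 = 291 minutes
= 4 hours and 51 minutes

Final answer: 4 hours and 51 minutes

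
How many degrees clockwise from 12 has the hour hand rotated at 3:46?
The hour hand moves 30 degrees per hour and 0.5 degrees per minute.
At 3:46: (3) x 30 + 46 x 0.5 = 90 + 23 = 113 degrees

Final answer: 113 degrees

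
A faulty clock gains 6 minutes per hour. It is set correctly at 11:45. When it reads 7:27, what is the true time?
For every 60 true minutes, the faulty clock advances 66 minutes, so 1 faulty-clock minute corresponds to 60/66 true minutes.
From 11:45 to 7:27 on the faulty dial is 462 minutes.
True elapsed: 462 x 60/66 = 420 minutes = 7 hours.
True time: 11:45 + 7 hours = 6:45.

Final answer: 6:45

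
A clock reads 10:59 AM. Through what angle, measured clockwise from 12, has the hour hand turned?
The hour hand moves 30 degrees per hour and 0.5 degrees per minute.
At 10:59: (10) x 30 + 59 x 0.5 = 300 + 29.5 = 329.5 degrees

Final answer: 329.5 degrees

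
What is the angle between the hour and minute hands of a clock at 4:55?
Hour hand position: 4 x 30 + 55 x 0.5 = 147.5 degrees
Minute hand position: 55 x 6 = 330 degrees
Difference: |147.5 - 330| = 182.5 degrees
Since 182.5 > 180, the smaller angle is 360 - 182.5 = 177.5 degrees

Final answer: 177.5 degrees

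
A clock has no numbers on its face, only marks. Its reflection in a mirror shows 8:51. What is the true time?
Reflection across the vertical (12-6) axis maps a hand at angle A degrees to (360 - A) degrees, which sends a reading of T minutes past 12:00 to (720 - T) minutes past 12:00.
Mirror reads 8:51 = 531 minutes past 12:00.
Actual time: (720 - 531) mod 720 = 189 minutes = 3:09.

Final answer: 3:09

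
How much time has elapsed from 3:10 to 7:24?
From 3:10 to 7:24:
(7 x 60 + 24) - (3 x 60 + 10) = 444 - 190 = 254 minutes
= 4 hours and 14 minutes

Final answer: 4 hours and 14 minutes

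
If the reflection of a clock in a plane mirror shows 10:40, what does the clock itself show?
Reflection across the vertical (12-6) axis maps a hand at angle A degrees to (360 - A) degrees, which sends a reading of T minutes past 12:00 to (720 - T) minutes past 12:00.
Mirror reads 10:40 = 640 minutes past 12:00.
Actual time: (720 - 640) mod 720 = 80 minutes = 1:20.

Final answer: 1:20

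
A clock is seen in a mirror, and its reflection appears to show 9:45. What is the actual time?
Reflection across the vertical (12-6) axis maps a hand at angle A degrees to (360 - A) degrees, which sends a reading of T minutes past 12:00 to (720 - T) minutes past 12:00.
Mirror reads 9:45 = 585 minutes past 12:00.
Actual time: (720 - 585) mod 720 = 135 minutes = 2:15.

Final answer: 2:15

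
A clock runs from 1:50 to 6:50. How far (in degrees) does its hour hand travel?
The hour hand moves 0.5 degrees per minute.
Time elapsed: 6:50 - 1:50 = 300 minutes
Angular displacement: 300 x 0.5 = 150 degrees

Final answer: 150 degrees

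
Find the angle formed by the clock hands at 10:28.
Hour hand position: 10 x 30 + 28 x 0.5 = 314 degrees
Minute hand position: 28 x 6 = 168 degrees
Difference: |314 - 168| = 146 degrees
The angle between the hands is 146 degrees

Final answer: 146 degrees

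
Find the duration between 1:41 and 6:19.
From 1:41 to 6:19:
(6 x 60 + 19) - (1 x 60 + 41) = 379 - 101 = 278 minutes
= 4 hours and 38 minutes

Final answer: 4 hours and 38 minutes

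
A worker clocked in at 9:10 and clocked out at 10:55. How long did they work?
From 9:10 to 10:55:
(10 x 60 + 55) - (9 x 60 + 10) = 655 - 550 = 105 minutes
= 1 hour and 45 minutes

Final answer: 1 hour and 45 minutes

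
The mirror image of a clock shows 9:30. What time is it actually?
Reflection across the vertical (12-6) axis maps a hand at angle A degrees to (360 - A) degrees, which sends a reading of T minutes past 12:00 to (720 - T) minutes past 12:00.
Mirror reads 9:30 = 570 minutes past 12:00.
Actual time: (720 - 570) mod 720 = 150 minutes = 2:30.

Final answer: 2:30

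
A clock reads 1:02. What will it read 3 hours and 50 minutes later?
Starting time: 1:02
Adding 50 minutes to 2 minutes: 2 + 50 = 52 minutes
Adding 3 hours: 1 + 3 = 4
Final time: 4:52

Final answer: 4:52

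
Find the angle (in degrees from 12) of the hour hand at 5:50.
The hour hand moves 30 degrees per hour and 0.5 degrees per minute.
At 5:50: (5) x 30 + 50 x 0.5 = 150 + 25 = 175 degrees

Final answer: 175 degrees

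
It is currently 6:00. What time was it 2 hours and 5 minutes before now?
Starting time: 6:00 = 360 total minutes past 12:00
Subtracting: 2 hours and 5 minutes = 125 minutes
360 - 125 = 235 minutes
= 3 hours and 55 minutes past 12:00 = 3:55

Final answer: 3:55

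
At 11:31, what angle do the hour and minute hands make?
Hour hand position: 11 x 30 + 31 x 0.5 = 345.5 degrees
Minute hand position: 31 x 6 = 186 degrees
Difference: |345.5 - 186| = 159.5 degrees
The angle between the hands is 159.5 degrees

Final answer: 159.5 degrees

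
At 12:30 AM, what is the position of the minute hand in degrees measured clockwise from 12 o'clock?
The minute hand moves 6 degrees per minute.
At 12:30: 30 x 6 = 180 degrees

Final answer: 180 degrees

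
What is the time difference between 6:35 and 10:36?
From 6:35 to 10:36:
(10 x 60 + 36) - (6 x 60 + 35) = 636 - 395 = 241 minutes
= 4 hours and 1 minute

Final answer: 4 hours and 1 minute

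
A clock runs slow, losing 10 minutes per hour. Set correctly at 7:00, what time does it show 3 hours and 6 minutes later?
For every 60 true minutes, the faulty clock advances 60 - 10 = 50 minutes.
True elapsed: 3 hours and 6 minutes = 186 minutes.
Faulty clock advances: 186 x 50/60 = 155 minutes (drift: 31 minutes behind).
Shown time: 7:00 + 155 minutes = 9:35.

Final answer: 9:35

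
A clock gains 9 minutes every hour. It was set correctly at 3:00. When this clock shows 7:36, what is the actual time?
For every 60 true minutes, the faulty clock advances 69 minutes, so 1 faulty-clock minute corresponds to 60/69 true minutes.
From 3:00 to 7:36 on the faulty dial is 276 minutes.
True elapsed: 276 x 60/69 = 240 minutes = 4 hours.
True time: 3:00 + 4 hours = 7:00.

Final answer: 7:00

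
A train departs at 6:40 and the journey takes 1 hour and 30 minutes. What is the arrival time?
Starting time: 6:40
Adding 30 minutes to 40 minutes: 40 + 30 = 70 minutes = 1 hour and 10 minutes
Adding 1 hour: 6 + 1 + 1 (carry) = 8
Final time: 8:10

Final answer: 8:10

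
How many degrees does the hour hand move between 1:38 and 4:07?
The hour hand moves 0.5 degrees per minute.
Time elapsed: 4:07 - 1:38 = 149 minutes
Angular displacement: 149 x 0.5 = 74.5 degrees

Final answer: 74.5 degrees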